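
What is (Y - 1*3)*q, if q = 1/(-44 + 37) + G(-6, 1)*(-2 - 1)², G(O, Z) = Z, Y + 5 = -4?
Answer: -744/7 ≈ -106.29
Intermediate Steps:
Y = -9 (Y = -5 - 4 = -9)
q = 62/7 (q = 1/(-44 + 37) + 1*(-2 - 1)² = 1/(-7) + 1*(-3)² = -⅐ + 1*9 = -⅐ + 9 = 62/7 ≈ 8.8571)
(Y - 1*3)*q = (-9 - 1*3)*(62/7) = (-9 - 3)*(62/7) = -12*62/7 = -744/7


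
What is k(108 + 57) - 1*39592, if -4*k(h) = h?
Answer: -158533/4 ≈ -39633.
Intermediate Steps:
k(h) = -h/4
k(108 + 57) - 1*39592 = -(108 + 57)/4 - 1*39592 = -1/4*165 - 39592 = -165/4 - 39592 = -158533/4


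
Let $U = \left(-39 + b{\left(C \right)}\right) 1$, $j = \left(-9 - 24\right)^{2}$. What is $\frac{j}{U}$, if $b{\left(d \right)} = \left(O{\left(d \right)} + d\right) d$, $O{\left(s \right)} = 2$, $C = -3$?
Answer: $- \frac{121}{4} \approx -30.25$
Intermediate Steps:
$b{\left(d \right)} = d \left(2 + d\right)$ ($b{\left(d \right)} = \left(2 + d\right) d = d \left(2 + d\right)$)
$j = 1089$ ($j = \left(-33\right)^{2} = 1089$)
$U = -36$ ($U = \left(-39 - 3 \left(2 - 3\right)\right) 1 = \left(-39 - -3\right) 1 = \left(-39 + 3\right) 1 = \left(-36\right) 1 = -36$)
$\frac{j}{U} = \frac{1089}{-36} = 1089 \left(- \frac{1}{36}\right) = - \frac{121}{4}$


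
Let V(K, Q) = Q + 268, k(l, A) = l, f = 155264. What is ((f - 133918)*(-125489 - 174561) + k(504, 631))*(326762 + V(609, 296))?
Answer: -2096479428867496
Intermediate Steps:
V(K, Q) = 268 + Q
((f - 133918)*(-125489 - 174561) + k(504, 631))*(326762 + V(609, 296)) = ((155264 - 133918)*(-125489 - 174561) + 504)*(326762 + (268 + 296)) = (21346*(-300050) + 504)*(326762 + 564) = (-6404867300 + 504)*327326 = -6404866796*327326 = -2096479428867496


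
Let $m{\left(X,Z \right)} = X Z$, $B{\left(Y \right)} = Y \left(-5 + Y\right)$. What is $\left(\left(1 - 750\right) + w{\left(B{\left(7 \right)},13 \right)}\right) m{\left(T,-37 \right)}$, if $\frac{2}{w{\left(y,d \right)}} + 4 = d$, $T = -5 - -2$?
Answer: $- \frac{249343}{3} \approx -83114.0$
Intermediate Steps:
$T = -3$ ($T = -5 + 2 = -3$)
$w{\left(y,d \right)} = \frac{2}{-4 + d}$
$\left(\left(1 - 750\right) + w{\left(B{\left(7 \right)},13 \right)}\right) m{\left(T,-37 \right)} = \left(\left(1 - 750\right) + \frac{2}{-4 + 13}\right) \left(\left(-3\right) \left(-37\right)\right) = \left(\left(1 - 750\right) + \frac{2}{9}\right) 111 = \left(-749 + 2 \cdot \frac{1}{9}\right) 111 = \left(-749 + \frac{2}{9}\right) 111 = \left(- \frac{6739}{9}\right) 111 = - \frac{249343}{3}$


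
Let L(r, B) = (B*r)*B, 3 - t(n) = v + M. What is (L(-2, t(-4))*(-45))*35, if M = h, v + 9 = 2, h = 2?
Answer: 201600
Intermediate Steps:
v = -7 (v = -9 + 2 = -7)
M = 2
t(n) = 8 (t(n) = 3 - (-7 + 2) = 3 - 1*(-5) = 3 + 5 = 8)
L(r, B) = r*B²
(L(-2, t(-4))*(-45))*35 = (-2*8²*(-45))*35 = (-2*64*(-45))*35 = -128*(-45)*35 = 5760*35 = 201600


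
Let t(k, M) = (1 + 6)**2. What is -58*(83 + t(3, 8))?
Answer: -7656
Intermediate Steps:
t(k, M) = 49 (t(k, M) = 7**2 = 49)
-58*(83 + t(3, 8)) = -58*(83 + 49) = -58*132 = -7656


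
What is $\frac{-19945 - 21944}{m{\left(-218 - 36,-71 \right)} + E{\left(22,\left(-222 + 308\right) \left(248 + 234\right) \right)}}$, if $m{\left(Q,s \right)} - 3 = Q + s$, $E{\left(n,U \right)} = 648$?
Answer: $- \frac{41889}{326} \approx -128.49$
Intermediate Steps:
$m{\left(Q,s \right)} = 3 + Q + s$ ($m{\left(Q,s \right)} = 3 + \left(Q + s\right) = 3 + Q + s$)
$\frac{-19945 - 21944}{m{\left(-218 - 36,-71 \right)} + E{\left(22,\left(-222 + 308\right) \left(248 + 234\right) \right)}} = \frac{-19945 - 21944}{\left(3 - 254 - 71\right) + 648} = - \frac{41889}{\left(3 - 254 - 71\right) + 648} = - \frac{41889}{-322 + 648} = - \frac{41889}{326}$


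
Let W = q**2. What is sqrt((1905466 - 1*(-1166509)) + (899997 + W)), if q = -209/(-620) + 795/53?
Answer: 3*sqrt(169657384209)/620 ≈ 1993.0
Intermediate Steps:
q = 9509/620 (q = -209*(-1/620) + 795*(1/53) = 209/620 + 15 = 9509/620 ≈ 15.337)
W = 90421081/384400 (W = (9509/620)**2 = 90421081/384400 ≈ 235.23)
sqrt((1905466 - 1*(-1166509)) + (899997 + W)) = sqrt((1905466 - 1*(-1166509)) + (899997 + 90421081/384400)) = sqrt((1905466 + 1166509) + 346049267881/384400) = sqrt(3071975 + 346049267881/384400) = sqrt(1526916457881/384400) = 3*sqrt(169657384209)/620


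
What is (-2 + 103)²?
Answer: 10201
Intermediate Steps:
(-2 + 103)² = 101² = 10201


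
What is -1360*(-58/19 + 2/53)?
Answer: 4128960/1007 ≈ 4100.3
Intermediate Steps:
-1360*(-58/19 + 2/53) = -1360*(-3036/1007) = 4128960/1007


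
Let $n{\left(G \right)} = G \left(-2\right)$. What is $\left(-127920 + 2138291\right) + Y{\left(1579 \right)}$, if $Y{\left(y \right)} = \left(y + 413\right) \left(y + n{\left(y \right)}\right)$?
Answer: $-1134997$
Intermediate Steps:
$n{\left(G \right)} = - 2 G$
$Y{\left(y \right)} = - y \left(413 + y\right)$ ($Y{\left(y \right)} = \left(y + 413\right) \left(y - 2 y\right) = \left(413 + y\right) \left(- y\right) = - y \left(413 + y\right)$)
$\left(-127920 + 2138291\right) + Y{\left(1579 \right)} = \left(-127920 + 2138291\right) + 1579 \left(-413 - 1579\right) = 2010371 + 1579 \left(-413 - 1579\right) = 2010371 + 1579 \left(-1992\right) = 2010371 - 3145368 = -1134997$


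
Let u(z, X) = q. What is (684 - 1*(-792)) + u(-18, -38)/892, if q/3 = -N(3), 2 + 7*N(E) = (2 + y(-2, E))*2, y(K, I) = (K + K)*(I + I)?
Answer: 4608141/3122 ≈ 1476.0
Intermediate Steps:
y(K, I) = 4*I*K (y(K, I) = (2*K)*(2*I) = 4*I*K)
N(E) = 2/7 - 16*E/7 (N(E) = -2/7 + ((2 + 4*E*(-2))*2)/7 = -2/7 + ((2 - 8*E)*2)/7 = -2/7 + (4 - 16*E)/7 = -2/7 + (4/7 - 16*E/7) = 2/7 - 16*E/7)
q = 138/7 (q = 3*(-(2/7 - 16/7*3)) = 3*(-(2/7 - 48/7)) = 3*(-1*(-46/7)) = 3*(46/7) = 138/7 ≈ 19.714)
u(z, X) = 138/7
(684 - 1*(-792)) + u(-18, -38)/892 = (684 - 1*(-792)) + (138/7)/892 = (684 + 792) + (138/7)*(1/892) = 1476 + 69/3122 = 4608141/3122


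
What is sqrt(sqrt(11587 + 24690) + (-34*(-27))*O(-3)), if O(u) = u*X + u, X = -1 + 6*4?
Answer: sqrt(-66096 + sqrt(36277)) ≈ 256.72*I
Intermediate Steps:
X = 23 (X = -1 + 24 = 23)
O(u) = 24*u (O(u) = u*23 + u = 23*u + u = 24*u)
sqrt(sqrt(11587 + 24690) + (-34*(-27))*O(-3)) = sqrt(sqrt(11587 + 24690) + (-34*(-27))*(24*(-3))) = sqrt(sqrt(36277) + 918*(-72)) = sqrt(sqrt(36277) - 66096) = sqrt(-66096 + sqrt(36277))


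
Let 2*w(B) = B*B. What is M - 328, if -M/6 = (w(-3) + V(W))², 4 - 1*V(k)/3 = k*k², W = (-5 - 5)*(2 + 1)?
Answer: -78764079923/2 ≈ -3.9382e+10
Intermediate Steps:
w(B) = B²/2 (w(B) = (B*B)/2 = B²/2)
W = -30 (W = -10*3 = -30)
V(k) = 12 - 3*k³ (V(k) = 12 - 3*k*k² = 12 - 3*k³)
M = -78764079267/2 (M = -6*((½)*(-3)² + (12 - 3*(-30)³))² = -6*((½)*9 + (12 - 3*(-27000)))² = -6*(9/2 + (12 + 81000))² = -6*(9/2 + 81012)² = -6*(162033/2)² = -6*26254693089/4 = -78764079267/2 ≈ -3.9382e+10)
M - 328 = -78764079267/2 - 328 = -78764079923/2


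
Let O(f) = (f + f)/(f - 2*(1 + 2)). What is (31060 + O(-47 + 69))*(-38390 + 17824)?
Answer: -1277673033/2 ≈ -6.3884e+8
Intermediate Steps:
O(f) = 2*f/(-6 + f) (O(f) = (2*f)/(f - 2*3) = (2*f)/(f - 6) = (2*f)/(-6 + f) = 2*f/(-6 + f))
(31060 + O(-47 + 69))*(-38390 + 17824) = (31060 + 2*(-47 + 69)/(-6 + (-47 + 69)))*(-38390 + 17824) = (31060 + 2*22/(-6 + 22))*(-20566) = (31060 + 2*22/16)*(-20566) = (31060 + 2*22*(1/16))*(-20566) = (31060 + 11/4)*(-20566) = (124251/4)*(-20566) = -1277673033/2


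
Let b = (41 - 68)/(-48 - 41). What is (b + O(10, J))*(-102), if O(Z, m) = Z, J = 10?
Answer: -93534/89 ≈ -1050.9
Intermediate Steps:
b = 27/89 (b = -27/(-89) = -27*(-1/89) = 27/89 ≈ 0.30337)
(b + O(10, J))*(-102) = (27/89 + 10)*(-102) = (917/89)*(-102) = -93534/89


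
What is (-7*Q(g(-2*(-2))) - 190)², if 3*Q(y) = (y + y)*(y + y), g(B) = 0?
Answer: 36100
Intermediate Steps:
Q(y) = 4*y²/3 (Q(y) = ((y + y)*(y + y))/3 = ((2*y)*(2*y))/3 = (4*y²)/3 = 4*y²/3)
(-7*Q(g(-2*(-2))) - 190)² = (-28*0²/3 - 190)² = (-28*0/3 - 190)² = (-7*0 - 190)² = (0 - 190)² = (-190)² = 36100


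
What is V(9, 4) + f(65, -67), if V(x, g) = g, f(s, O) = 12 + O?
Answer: -51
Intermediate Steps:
V(9, 4) + f(65, -67) = 4 + (12 - 67) = 4 - 55 = -51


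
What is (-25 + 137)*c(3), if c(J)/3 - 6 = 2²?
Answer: 3360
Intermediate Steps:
c(J) = 30 (c(J) = 18 + 3*2² = 18 + 3*4 = 18 + 12 = 30)
(-25 + 137)*c(3) = (-25 + 137)*30 = 112*30 = 3360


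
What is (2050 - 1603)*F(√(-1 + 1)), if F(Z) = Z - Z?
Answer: 0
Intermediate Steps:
F(Z) = 0
(2050 - 1603)*F(√(-1 + 1)) = (2050 - 1603)*0 = 447*0 = 0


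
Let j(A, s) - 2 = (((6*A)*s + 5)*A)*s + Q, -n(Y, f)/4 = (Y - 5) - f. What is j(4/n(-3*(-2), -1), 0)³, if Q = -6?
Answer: -64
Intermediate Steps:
n(Y, f) = 20 - 4*Y + 4*f (n(Y, f) = -4*((Y - 5) - f) = -4*((-5 + Y) - f) = -4*(-5 + Y - f) = 20 - 4*Y + 4*f)
j(A, s) = -4 + A*s*(5 + 6*A*s) (j(A, s) = 2 + ((((6*A)*s + 5)*A)*s - 6) = 2 + (((6*A*s + 5)*A)*s - 6) = 2 + (((5 + 6*A*s)*A)*s - 6) = 2 + ((A*(5 + 6*A*s))*s - 6) = 2 + (A*s*(5 + 6*A*s) - 6) = 2 + (-6 + A*s*(5 + 6*A*s)) = -4 + A*s*(5 + 6*A*s))
j(4/n(-3*(-2), -1), 0)³ = (-4 + 5*(4/(20 - (-12)*(-2) + 4*(-1)))*0 + 6*(4/(20 - (-12)*(-2) + 4*(-1)))²*0²)³ = (-4 + 5*(4/(20 - 4*6 - 4))*0 + 6*(4/(20 - 4*6 - 4))²*0)³ = (-4 + 5*(4/(20 - 24 - 4))*0 + 6*(4/(20 - 24 - 4))²*0)³ = (-4 + 5*(4/(-8))*0 + 6*(4/(-8))²*0)³ = (-4 + 5*(4*(-⅛))*0 + 6*(4*(-⅛))²*0)³ = (-4 + 5*(-½)*0 + 6*(-½)²*0)³ = (-4 + 0 + 6*(¼)*0)³ = (-4 + 0 + 0)³ = (-4)³ = -64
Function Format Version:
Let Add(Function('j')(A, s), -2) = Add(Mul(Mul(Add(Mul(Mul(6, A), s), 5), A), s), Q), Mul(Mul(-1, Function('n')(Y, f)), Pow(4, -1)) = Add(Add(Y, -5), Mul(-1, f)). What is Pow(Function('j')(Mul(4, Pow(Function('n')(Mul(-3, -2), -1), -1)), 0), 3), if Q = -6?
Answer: -64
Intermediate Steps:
Function('n')(Y, f) = Add(20, Mul(-4, Y), Mul(4, f)) (Function('n')(Y, f) = Mul(-4, Add(Add(Y, -5), Mul(-1, f))) = Mul(-4, Add(Add(-5, Y), Mul(-1, f))) = Mul(-4, Add(-5, Y, Mul(-1, f))) = Add(20, Mul(-4, Y), Mul(4, f)))
Function('j')(A, s) = Add(-4, Mul(A, s, Add(5, Mul(6, A, s)))) (Function('j')(A, s) = Add(2, Add(Mul(Mul(Add(Mul(Mul(6, A), s), 5), A), s), -6)) = Add(2, Add(Mul(Mul(Add(Mul(6, A, s), 5), A), s), -6)) = Add(2, Add(Mul(Mul(Add(5, Mul(6, A, s)), A), s), -6)) = Add(2, Add(Mul(Mul(A, Add(5, Mul(6, A, s))), s), -6)) = Add(2, Add(Mul(A, s, Add(5, Mul(6, A, s))), -6)) = Add(2, Add(-6, Mul(A, s, Add(5, Mul(6, A, s))))) = Add(-4, Mul(A, s, Add(5, Mul(6, A, s)))))
Pow(Function('j')(Mul(4, Pow(Function('n')(Mul(-3, -2), -1), -1)), 0), 3) = Pow(Add(-4, Mul(5, Mul(4, Pow(Add(20, Mul(-4, Mul(-3, -2)), Mul(4, -1)), -1)), 0), Mul(6, Pow(Mul(4, Pow(Add(20, Mul(-4, Mul(-3, -2)), Mul(4, -1)), -1)), 2), Pow(0, 2))), 3) = Pow(Add(-4, Mul(5, Mul(4, Pow(Add(20, Mul(-4, 6), -4), -1)), 0), Mul(6, Pow(Mul(4, Pow(Add(20, Mul(-4, 6), -4), -1)), 2), 0)), 3) = Pow(Add(-4, Mul(5, Mul(4, Pow(Add(20, -24, -4), -1)), 0), Mul(6, Pow(Mul(4, Pow(Add(20, -24, -4), -1)), 2), 0)), 3) = Pow(Add(-4, Mul(5, Mul(4, Pow(-8, -1)), 0), Mul(6, Pow(Mul(4, Pow(-8, -1)), 2), 0)), 3) = Pow(Add(-4, Mul(5, Mul(4, Rational(-1, 8)), 0), Mul(6, Pow(Mul(4, Rational(-1, 8)), 2), 0)), 3) = Pow(Add(-4, Mul(5, Rational(-1, 2), 0), Mul(6, Pow(Rational(-1, 2), 2), 0)), 3) = Pow(Add(-4, 0, Mul(6, Rational(1, 4), 0)), 3) = Pow(Add(-4, 0, 0), 3) = Pow(-4, 3) = -64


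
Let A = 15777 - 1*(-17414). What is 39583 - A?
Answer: 6392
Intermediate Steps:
A = 33191 (A = 15777 + 17414 = 33191)
39583 - A = 39583 - 1*33191 = 39583 - 33191 = 6392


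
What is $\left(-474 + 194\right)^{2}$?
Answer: $78400$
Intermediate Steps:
$\left(-474 + 194\right)^{2} = \left(-280\right)^{2} = 78400$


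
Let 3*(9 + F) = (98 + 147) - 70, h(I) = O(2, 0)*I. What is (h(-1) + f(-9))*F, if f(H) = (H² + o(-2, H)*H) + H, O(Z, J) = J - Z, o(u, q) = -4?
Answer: 16280/3 ≈ 5426.7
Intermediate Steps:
h(I) = -2*I (h(I) = (0 - 1*2)*I = (0 - 2)*I = -2*I)
f(H) = H² - 3*H (f(H) = (H² - 4*H) + H = H² - 3*H)
F = 148/3 (F = -9 + ((98 + 147) - 70)/3 = -9 + (245 - 70)/3 = -9 + (⅓)*175 = -9 + 175/3 = 148/3 ≈ 49.333)
(h(-1) + f(-9))*F = (-2*(-1) - 9*(-3 - 9))*(148/3) = (2 - 9*(-12))*(148/3) = (2 + 108)*(148/3) = 110*(148/3) = 16280/3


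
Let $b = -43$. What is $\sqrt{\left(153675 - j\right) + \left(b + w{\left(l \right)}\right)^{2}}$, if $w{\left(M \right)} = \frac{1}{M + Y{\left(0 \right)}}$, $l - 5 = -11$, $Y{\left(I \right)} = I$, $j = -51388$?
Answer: $\frac{\sqrt{7449349}}{6} \approx 454.89$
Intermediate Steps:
$l = -6$ ($l = 5 - 11 = -6$)
$w{\left(M \right)} = \frac{1}{M}$ ($w{\left(M \right)} = \frac{1}{M + 0} = \frac{1}{M}$)
$\sqrt{\left(153675 - j\right) + \left(b + w{\left(l \right)}\right)^{2}} = \sqrt{\left(153675 - -51388\right) + \left(-43 + \frac{1}{-6}\right)^{2}} = \sqrt{\left(153675 + 51388\right) + \left(-43 - \frac{1}{6}\right)^{2}} = \sqrt{205063 + \left(- \frac{259}{6}\right)^{2}} = \sqrt{205063 + \frac{67081}{36}} = \sqrt{\frac{7449349}{36}} = \frac{\sqrt{7449349}}{6}$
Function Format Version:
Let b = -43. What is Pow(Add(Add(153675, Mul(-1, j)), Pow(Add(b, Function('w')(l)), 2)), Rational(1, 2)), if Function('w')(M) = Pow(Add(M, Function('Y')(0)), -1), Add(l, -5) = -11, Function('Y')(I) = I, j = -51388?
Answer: Mul(Rational(1, 6), Pow(7449349, Rational(1, 2))) ≈ 454.89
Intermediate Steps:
l = -6 (l = Add(5, -11) = -6)
Function('w')(M) = Pow(M, -1) (Function('w')(M) = Pow(Add(M, 0), -1) = Pow(M, -1))
Pow(Add(Add(153675, Mul(-1, j)), Pow(Add(b, Function('w')(l)), 2)), Rational(1, 2)) = Pow(Add(Add(153675, Mul(-1, -51388)), Pow(Add(-43, Pow(-6, -1)), 2)), Rational(1, 2)) = Pow(Add(Add(153675, 51388), Pow(Add(-43, Rational(-1, 6)), 2)), Rational(1, 2)) = Pow(Add(205063, Pow(Rational(-259, 6), 2)), Rational(1, 2)) = Pow(Add(205063, Rational(67081, 36)), Rational(1, 2)) = Pow(Rational(7449349, 36), Rational(1, 2)) = Mul(Rational(1, 6), Pow(7449349, Rational(1, 2)))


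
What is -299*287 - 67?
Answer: -85880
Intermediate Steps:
-299*287 - 67 = -85813 - 67 = -85880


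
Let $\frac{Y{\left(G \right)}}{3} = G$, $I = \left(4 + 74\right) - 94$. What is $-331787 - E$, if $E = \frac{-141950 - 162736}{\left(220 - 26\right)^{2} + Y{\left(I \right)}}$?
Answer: $- \frac{6235452535}{18794} \approx -3.3178 \cdot 10^{5}$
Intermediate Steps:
$I = -16$ ($I = 78 - 94 = -16$)
$Y{\left(G \right)} = 3 G$
$E = - \frac{152343}{18794}$ ($E = \frac{-141950 - 162736}{\left(220 - 26\right)^{2} + 3 \left(-16\right)} = - \frac{304686}{194^{2} - 48} = - \frac{304686}{37636 - 48} = - \frac{304686}{37588} = \left(-304686\right) \frac{1}{37588} = - \frac{152343}{18794} \approx -8.1059$)
$-331787 - E = -331787 - - \frac{152343}{18794} = -331787 + \frac{152343}{18794} = - \frac{6235452535}{18794}$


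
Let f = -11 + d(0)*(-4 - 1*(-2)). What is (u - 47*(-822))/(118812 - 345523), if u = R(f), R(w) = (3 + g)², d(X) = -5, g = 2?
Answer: -38659/226711 ≈ -0.17052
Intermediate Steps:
f = -1 (f = -11 - 5*(-4 - 1*(-2)) = -11 - 5*(-4 + 2) = -11 - 5*(-2) = -11 + 10 = -1)
R(w) = 25 (R(w) = (3 + 2)² = 5² = 25)
u = 25
(u - 47*(-822))/(118812 - 345523) = (25 - 47*(-822))/(118812 - 345523) = (25 + 38634)/(-226711) = 38659*(-1/226711) = -38659/226711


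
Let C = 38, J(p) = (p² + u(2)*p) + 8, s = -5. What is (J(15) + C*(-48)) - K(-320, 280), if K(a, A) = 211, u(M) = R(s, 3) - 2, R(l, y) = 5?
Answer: -1757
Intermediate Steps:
u(M) = 3 (u(M) = 5 - 2 = 3)
J(p) = 8 + p² + 3*p (J(p) = (p² + 3*p) + 8 = 8 + p² + 3*p)
(J(15) + C*(-48)) - K(-320, 280) = ((8 + 15² + 3*15) + 38*(-48)) - 1*211 = ((8 + 225 + 45) - 1824) - 211 = (278 - 1824) - 211 = -1546 - 211 = -1757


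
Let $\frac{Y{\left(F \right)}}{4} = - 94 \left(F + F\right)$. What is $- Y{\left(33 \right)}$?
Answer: $24816$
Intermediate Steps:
$Y{\left(F \right)} = - 752 F$ ($Y{\left(F \right)} = 4 \left(- 94 \left(F + F\right)\right) = 4 \left(- 94 \cdot 2 F\right) = 4 \left(- 188 F\right) = - 752 F$)
$- Y{\left(33 \right)} = - \left(-752\right) 33 = \left(-1\right) \left(-24816\right) = 24816$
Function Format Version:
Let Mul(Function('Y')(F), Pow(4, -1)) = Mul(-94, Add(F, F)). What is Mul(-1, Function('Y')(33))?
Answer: 24816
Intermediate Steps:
Function('Y')(F) = Mul(-752, F) (Function('Y')(F) = Mul(4, Mul(-94, Add(F, F))) = Mul(4, Mul(-94, Mul(2, F))) = Mul(4, Mul(-188, F)) = Mul(-752, F))
Mul(-1, Function('Y')(33)) = Mul(-1, Mul(-752, 33)) = Mul(-1, -24816) = 24816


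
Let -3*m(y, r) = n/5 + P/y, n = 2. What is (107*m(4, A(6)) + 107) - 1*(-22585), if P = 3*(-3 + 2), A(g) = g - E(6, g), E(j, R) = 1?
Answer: 1362269/60 ≈ 22704.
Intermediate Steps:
A(g) = -1 + g (A(g) = g - 1*1 = g - 1 = -1 + g)
P = -3 (P = 3*(-1) = -3)
m(y, r) = -2/15 + 1/y (m(y, r) = -(2/5 - 3/y)/3 = -(2*(⅕) - 3/y)/3 = -(⅖ - 3/y)/3 = -2/15 + 1/y)
(107*m(4, A(6)) + 107) - 1*(-22585) = (107*(-2/15 + 1/4) + 107) - 1*(-22585) = (107*(-2/15 + ¼) + 107) + 22585 = (107*(7/60) + 107) + 22585 = (749/60 + 107) + 22585 = 7169/60 + 22585 = 1362269/60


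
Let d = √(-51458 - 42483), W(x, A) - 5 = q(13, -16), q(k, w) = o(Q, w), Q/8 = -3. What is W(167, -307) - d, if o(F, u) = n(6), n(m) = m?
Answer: 11 - I*√93941 ≈ 11.0 - 306.5*I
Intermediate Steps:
Q = -24 (Q = 8*(-3) = -24)
o(F, u) = 6
q(k, w) = 6
W(x, A) = 11 (W(x, A) = 5 + 6 = 11)
d = I*√93941 (d = √(-93941) = I*√93941 ≈ 306.5*I)
W(167, -307) - d = 11 - I*√93941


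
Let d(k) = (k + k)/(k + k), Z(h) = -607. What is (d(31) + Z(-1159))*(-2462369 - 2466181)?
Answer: 2986701300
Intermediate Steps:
d(k) = 1 (d(k) = (2*k)/((2*k)) = (2*k)*(1/(2*k)) = 1)
(d(31) + Z(-1159))*(-2462369 - 2466181) = (1 - 607)*(-2462369 - 2466181) = -606*(-4928550) = 2986701300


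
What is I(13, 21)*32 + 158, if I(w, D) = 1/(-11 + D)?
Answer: 806/5 ≈ 161.20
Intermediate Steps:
I(13, 21)*32 + 158 = 32/(-11 + 21) + 158 = 32/10 + 158 = (⅒)*32 + 158 = 16/5 + 158 = 806/5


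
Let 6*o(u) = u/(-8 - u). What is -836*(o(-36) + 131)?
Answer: -765358/7 ≈ -1.0934e+5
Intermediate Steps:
o(u) = u/(6*(-8 - u)) (o(u) = (u/(-8 - u))/6 = u/(6*(-8 - u)))
-836*(o(-36) + 131) = -836*(-1*(-36)/(48 + 6*(-36)) + 131) = -836*(-1*(-36)/(48 - 216) + 131) = -836*(-1*(-36)/(-168) + 131) = -836*(-1*(-36)*(-1/168) + 131) = -836*(-3/14 + 131) = -836*1831/14 = -765358/7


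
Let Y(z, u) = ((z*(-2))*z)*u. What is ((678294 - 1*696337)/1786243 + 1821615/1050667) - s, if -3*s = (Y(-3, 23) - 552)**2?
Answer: 583769010250900976/1876746574081 ≈ 3.1105e+5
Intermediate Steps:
Y(z, u) = -2*u*z**2 (Y(z, u) = ((-2*z)*z)*u = (-2*z**2)*u = -2*u*z**2)
s = -311052 (s = -(-2*23*(-3)**2 - 552)**2/3 = -(-2*23*9 - 552)**2/3 = -(-414 - 552)**2/3 = -1/3*(-966)**2 = -1/3*933156 = -311052)
((678294 - 1*696337)/1786243 + 1821615/1050667) - s = ((678294 - 1*696337)/1786243 + 1821615/1050667) - 1*(-311052) = ((678294 - 696337)*(1/1786243) + 1821615*(1/1050667)) + 311052 = (-18043*1/1786243 + 1821615/1050667) + 311052 = (-18043/1786243 + 1821615/1050667) + 311052 = 3234889857764/1876746574081 + 311052 = 583769010250900976/1876746574081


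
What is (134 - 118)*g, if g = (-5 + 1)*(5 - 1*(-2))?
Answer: -448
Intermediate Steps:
g = -28 (g = -4*(5 + 2) = -4*7 = -28)
(134 - 118)*g = (134 - 118)*(-28) = 16*(-28) = -448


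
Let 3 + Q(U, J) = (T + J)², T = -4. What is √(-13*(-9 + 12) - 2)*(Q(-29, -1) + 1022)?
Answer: 1044*I*√41 ≈ 6684.9*I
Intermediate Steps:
Q(U, J) = -3 + (-4 + J)²
√(-13*(-9 + 12) - 2)*(Q(-29, -1) + 1022) = √(-13*(-9 + 12) - 2)*((-3 + (-4 - 1)²) + 1022) = √(-13*3 - 2)*((-3 + (-5)²) + 1022) = √(-39 - 2)*((-3 + 25) + 1022) = √(-41)*(22 + 1022) = (I*√41)*1044 = 1044*I*√41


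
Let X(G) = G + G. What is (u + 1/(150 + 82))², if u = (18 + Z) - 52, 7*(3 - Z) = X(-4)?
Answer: 2350407361/2637376 ≈ 891.19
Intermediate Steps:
X(G) = 2*G
Z = 29/7 (Z = 3 - 2*(-4)/7 = 3 - ⅐*(-8) = 3 + 8/7 = 29/7 ≈ 4.1429)
u = -209/7 (u = (18 + 29/7) - 52 = 155/7 - 52 = -209/7 ≈ -29.857)
(u + 1/(150 + 82))² = (-209/7 + 1/(150 + 82))² = (-209/7 + 1/232)² = (-48481/1624)² = 2350407361/2637376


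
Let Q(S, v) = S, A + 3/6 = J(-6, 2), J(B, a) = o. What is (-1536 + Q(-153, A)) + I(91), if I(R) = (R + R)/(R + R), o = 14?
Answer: -1688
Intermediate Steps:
J(B, a) = 14
A = 27/2 (A = -½ + 14 = 27/2 ≈ 13.500)
I(R) = 1 (I(R) = (2*R)/((2*R)) = (2*R)*(1/(2*R)) = 1)
(-1536 + Q(-153, A)) + I(91) = (-1536 - 153) + 1 = -1689 + 1 = -1688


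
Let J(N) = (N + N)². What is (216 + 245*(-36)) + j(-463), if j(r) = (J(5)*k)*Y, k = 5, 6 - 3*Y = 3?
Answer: -8104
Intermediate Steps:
Y = 1 (Y = 2 - ⅓*3 = 2 - 1 = 1)
J(N) = 4*N² (J(N) = (2*N)² = 4*N²)
j(r) = 500 (j(r) = ((4*5²)*5)*1 = ((4*25)*5)*1 = (100*5)*1 = 500*1 = 500)
(216 + 245*(-36)) + j(-463) = (216 + 245*(-36)) + 500 = (216 - 8820) + 500 = -8604 + 500 = -8104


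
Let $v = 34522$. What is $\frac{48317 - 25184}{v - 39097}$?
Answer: $- \frac{7711}{1525} \approx -5.0564$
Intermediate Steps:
$\frac{48317 - 25184}{v - 39097} = \frac{48317 - 25184}{34522 - 39097} = \frac{23133}{-4575} = 23133 \left(- \frac{1}{4575}\right) = - \frac{7711}{1525}$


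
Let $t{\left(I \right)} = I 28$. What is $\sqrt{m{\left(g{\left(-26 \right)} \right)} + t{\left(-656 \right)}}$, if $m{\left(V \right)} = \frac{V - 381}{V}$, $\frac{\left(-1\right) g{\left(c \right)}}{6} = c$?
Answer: $\frac{i \sqrt{12417743}}{26} \approx 135.53 i$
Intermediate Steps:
$g{\left(c \right)} = - 6 c$
$m{\left(V \right)} = \frac{-381 + V}{V}$
$t{\left(I \right)} = 28 I$
$\sqrt{m{\left(g{\left(-26 \right)} \right)} + t{\left(-656 \right)}} = \sqrt{\frac{-381 - -156}{\left(-6\right) \left(-26\right)} + 28 \left(-656\right)} = \sqrt{\frac{-381 + 156}{156} - 18368} = \sqrt{\frac{1}{156} \left(-225\right) - 18368} = \sqrt{- \frac{75}{52} - 18368} = \sqrt{- \frac{955211}{52}} = \frac{i \sqrt{12417743}}{26}$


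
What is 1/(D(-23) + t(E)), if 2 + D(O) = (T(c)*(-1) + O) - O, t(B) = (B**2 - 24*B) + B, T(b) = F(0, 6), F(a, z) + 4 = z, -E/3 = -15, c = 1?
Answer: 1/986 ≈ 0.0010142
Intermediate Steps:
E = 45 (E = -3*(-15) = 45)
F(a, z) = -4 + z
T(b) = 2 (T(b) = -4 + 6 = 2)
t(B) = B**2 - 23*B
D(O) = -4 (D(O) = -2 + ((2*(-1) + O) - O) = -2 + ((-2 + O) - O) = -2 - 2 = -4)
1/(D(-23) + t(E)) = 1/(-4 + 45*(-23 + 45)) = 1/(-4 + 45*22) = 1/(-4 + 990) = 1/986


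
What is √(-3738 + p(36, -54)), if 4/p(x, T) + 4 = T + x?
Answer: 4*I*√28270/11 ≈ 61.141*I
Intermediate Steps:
p(x, T) = 4/(-4 + T + x) (p(x, T) = 4/(-4 + (T + x)) = 4/(-4 + T + x))
√(-3738 + p(36, -54)) = √(-3738 + 4/(-4 - 54 + 36)) = √(-3738 + 4/(-22)) = √(-3738 + 4*(-1/22)) = √(-3738 - 2/11) = √(-41120/11) = 4*I*√28270/11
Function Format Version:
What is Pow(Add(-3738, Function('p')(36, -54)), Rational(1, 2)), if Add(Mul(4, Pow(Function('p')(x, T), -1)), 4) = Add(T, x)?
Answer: Mul(Rational(4, 11), I, Pow(28270, Rational(1, 2))) ≈ Mul(61.141, I)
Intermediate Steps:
Function('p')(x, T) = Mul(4, Pow(Add(-4, T, x), -1)) (Function('p')(x, T) = Mul(4, Pow(Add(-4, Add(T, x)), -1)) = Mul(4, Pow(Add(-4, T, x), -1)))
Pow(Add(-3738, Function('p')(36, -54)), Rational(1, 2)) = Pow(Add(-3738, Mul(4, Pow(Add(-4, -54, 36), -1))), Rational(1, 2)) = Pow(Add(-3738, Mul(4, Pow(-22, -1))), Rational(1, 2)) = Pow(Add(-3738, Mul(4, Rational(-1, 22))), Rational(1, 2)) = Pow(Add(-3738, Rational(-2, 11)), Rational(1, 2)) = Pow(Rational(-41120, 11), Rational(1, 2)) = Mul(Rational(4, 11), I, Pow(28270, Rational(1, 2)))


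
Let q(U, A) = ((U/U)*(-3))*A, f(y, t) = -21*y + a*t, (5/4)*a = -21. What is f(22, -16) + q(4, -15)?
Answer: -741/5 ≈ -148.20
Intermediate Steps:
a = -84/5 (a = (⅘)*(-21) = -84/5 ≈ -16.800)
f(y, t) = -21*y - 84*t/5
q(U, A) = -3*A (q(U, A) = (1*(-3))*A = -3*A)
f(22, -16) + q(4, -15) = (-21*22 - 84/5*(-16)) - 3*(-15) = (-462 + 1344/5) + 45 = -966/5 + 45 = -741/5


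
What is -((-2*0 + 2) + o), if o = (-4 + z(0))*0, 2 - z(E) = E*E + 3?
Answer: -2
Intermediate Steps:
z(E) = -1 - E**2 (z(E) = 2 - (E*E + 3) = 2 - (E**2 + 3) = 2 - (3 + E**2) = 2 + (-3 - E**2) = -1 - E**2)
o = 0 (o = (-4 + (-1 - 1*0**2))*0 = (-4 + (-1 - 1*0))*0 = (-4 + (-1 + 0))*0 = (-4 - 1)*0 = -5*0 = 0)
-((-2*0 + 2) + o) = -((-2*0 + 2) + 0) = -((0 + 2) + 0) = -(2 + 0) = -1*2 = -2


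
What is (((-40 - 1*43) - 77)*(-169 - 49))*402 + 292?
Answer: 14022052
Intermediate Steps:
(((-40 - 1*43) - 77)*(-169 - 49))*402 + 292 = (((-40 - 43) - 77)*(-218))*402 + 292 = ((-83 - 77)*(-218))*402 + 292 = -160*(-218)*402 + 292 = 34880*402 + 292 = 14021760 + 292 = 14022052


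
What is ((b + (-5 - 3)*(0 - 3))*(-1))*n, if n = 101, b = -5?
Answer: -1919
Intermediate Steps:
((b + (-5 - 3)*(0 - 3))*(-1))*n = ((-5 + (-5 - 3)*(0 - 3))*(-1))*101 = ((-5 - 8*(-3))*(-1))*101 = ((-5 + 24)*(-1))*101 = (19*(-1))*101 = -19*101 = -1919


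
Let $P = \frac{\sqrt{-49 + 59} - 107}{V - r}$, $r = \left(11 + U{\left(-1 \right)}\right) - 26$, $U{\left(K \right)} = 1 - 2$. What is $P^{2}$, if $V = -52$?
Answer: $\frac{\left(107 - \sqrt{10}\right)^{2}}{1296} \approx 8.3197$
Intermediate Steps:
$U{\left(K \right)} = -1$
$r = -16$ ($r = \left(11 - 1\right) - 26 = 10 - 26 = -16$)
$P = \frac{107}{36} - \frac{\sqrt{10}}{36}$ ($P = \frac{\sqrt{-49 + 59} - 107}{-52 - -16} = \frac{\sqrt{10} - 107}{-52 + 16} = \frac{-107 + \sqrt{10}}{-36} = \left(-107 + \sqrt{10}\right) \left(- \frac{1}{36}\right) = \frac{107}{36} - \frac{\sqrt{10}}{36} \approx 2.8844$)
$P^{2} = \left(\frac{107}{36} - \frac{\sqrt{10}}{36}\right)^{2}$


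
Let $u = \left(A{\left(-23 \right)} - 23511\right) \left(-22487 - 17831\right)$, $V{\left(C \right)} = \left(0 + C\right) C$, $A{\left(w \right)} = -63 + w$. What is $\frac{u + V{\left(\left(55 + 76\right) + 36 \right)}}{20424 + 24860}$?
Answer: $\frac{951411735}{45284} \approx 21010.0$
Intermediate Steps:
$V{\left(C \right)} = C^{2}$ ($V{\left(C \right)} = C C = C^{2}$)
$u = 951383846$ ($u = \left(\left(-63 - 23\right) - 23511\right) \left(-22487 - 17831\right) = \left(-86 - 23511\right) \left(-40318\right) = \left(-23597\right) \left(-40318\right) = 951383846$)
$\frac{u + V{\left(\left(55 + 76\right) + 36 \right)}}{20424 + 24860} = \frac{951383846 + \left(\left(55 + 76\right) + 36\right)^{2}}{20424 + 24860} = \frac{951383846 + \left(131 + 36\right)^{2}}{45284} = \left(951383846 + 167^{2}\right) \frac{1}{45284} = \left(951383846 + 27889\right) \frac{1}{45284} = 951411735 \cdot \frac{1}{45284} = \frac{951411735}{45284}$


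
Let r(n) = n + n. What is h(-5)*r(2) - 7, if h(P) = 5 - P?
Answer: 33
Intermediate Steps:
r(n) = 2*n
h(-5)*r(2) - 7 = (5 - 1*(-5))*(2*2) - 7 = (5 + 5)*4 - 7 = 10*4 - 7 = 40 - 7 = 33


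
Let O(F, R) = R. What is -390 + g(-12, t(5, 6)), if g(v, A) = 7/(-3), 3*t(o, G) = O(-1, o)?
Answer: -1177/3 ≈ -392.33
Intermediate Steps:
t(o, G) = o/3
g(v, A) = -7/3 (g(v, A) = 7*(-1/3) = -7/3)
-390 + g(-12, t(5, 6)) = -390 - 7/3 = -1177/3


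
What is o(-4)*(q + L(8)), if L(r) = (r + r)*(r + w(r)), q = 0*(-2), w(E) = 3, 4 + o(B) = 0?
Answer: -704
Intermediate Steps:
o(B) = -4 (o(B) = -4 + 0 = -4)
q = 0
L(r) = 2*r*(3 + r) (L(r) = (r + r)*(r + 3) = (2*r)*(3 + r) = 2*r*(3 + r))
o(-4)*(q + L(8)) = -4*(0 + 2*8*(3 + 8)) = -4*(0 + 2*8*11) = -4*(0 + 176) = -4*176 = -704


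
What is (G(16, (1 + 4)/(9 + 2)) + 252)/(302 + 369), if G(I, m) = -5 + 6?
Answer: 23/61 ≈ 0.37705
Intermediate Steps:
G(I, m) = 1
(G(16, (1 + 4)/(9 + 2)) + 252)/(302 + 369) = (1 + 252)/(302 + 369) = 253/671 = 253*(1/671) = 23/61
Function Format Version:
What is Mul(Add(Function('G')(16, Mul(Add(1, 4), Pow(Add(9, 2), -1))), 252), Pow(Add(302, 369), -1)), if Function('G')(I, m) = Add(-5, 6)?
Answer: Rational(23, 61) ≈ 0.37705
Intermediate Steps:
Function('G')(I, m) = 1
Mul(Add(Function('G')(16, Mul(Add(1, 4), Pow(Add(9, 2), -1))), 252), Pow(Add(302, 369), -1)) = Mul(Add(1, 252), Pow(Add(302, 369), -1)) = Mul(253, Pow(671, -1)) = Mul(253, Rational(1, 671)) = Rational(23, 61)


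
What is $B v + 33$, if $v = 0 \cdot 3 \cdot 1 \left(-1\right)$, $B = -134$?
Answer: $33$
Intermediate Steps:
$v = 0$ ($v = 0 \left(-1\right) = 0$)
$B v + 33 = \left(-134\right) 0 + 33 = 0 + 33 = 33$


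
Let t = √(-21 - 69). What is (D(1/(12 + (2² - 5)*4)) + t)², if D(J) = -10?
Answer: 10 - 60*I*√10 ≈ 10.0 - 189.74*I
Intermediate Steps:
t = 3*I*√10 (t = √(-90) = 3*I*√10 ≈ 9.4868*I)
(D(1/(12 + (2² - 5)*4)) + t)² = (-10 + 3*I*√10)²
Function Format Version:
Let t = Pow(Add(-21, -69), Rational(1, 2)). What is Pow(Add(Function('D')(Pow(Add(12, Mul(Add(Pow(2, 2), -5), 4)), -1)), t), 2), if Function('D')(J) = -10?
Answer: Add(10, Mul(-60, I, Pow(10, Rational(1, 2)))) ≈ Add(10.000, Mul(-189.74, I))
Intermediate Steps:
t = Mul(3, I, Pow(10, Rational(1, 2))) (t = Pow(-90, Rational(1, 2)) = Mul(3, I, Pow(10, Rational(1, 2))) ≈ Mul(9.4868, I))
Pow(Add(Function('D')(Pow(Add(12, Mul(Add(Pow(2, 2), -5), 4)), -1)), t), 2) = Pow(Add(-10, Mul(3, I, Pow(10, Rational(1, 2)))), 2)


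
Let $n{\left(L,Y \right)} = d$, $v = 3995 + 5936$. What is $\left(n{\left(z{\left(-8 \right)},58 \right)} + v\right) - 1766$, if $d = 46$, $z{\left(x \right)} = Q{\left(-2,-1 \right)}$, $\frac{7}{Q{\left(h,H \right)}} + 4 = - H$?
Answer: $8211$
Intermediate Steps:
$Q{\left(h,H \right)} = \frac{7}{-4 - H}$
$z{\left(x \right)} = - \frac{7}{3}$ ($z{\left(x \right)} = - \frac{7}{4 - 1} = - \frac{7}{3}$)
$v = 9931$
$n{\left(L,Y \right)} = 46$
$\left(n{\left(z{\left(-8 \right)},58 \right)} + v\right) - 1766 = \left(46 + 9931\right) - 1766 = 9977 - 1766 = 8211$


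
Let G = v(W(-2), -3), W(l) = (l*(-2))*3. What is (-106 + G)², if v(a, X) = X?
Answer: 11881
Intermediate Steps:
W(l) = -6*l (W(l) = -2*l*3 = -6*l)
G = -3
(-106 + G)² = (-106 - 3)² = (-109)² = 11881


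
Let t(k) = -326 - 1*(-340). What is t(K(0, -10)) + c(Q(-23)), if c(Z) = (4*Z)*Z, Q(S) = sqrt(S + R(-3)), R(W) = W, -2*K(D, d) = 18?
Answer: -90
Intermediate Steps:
K(D, d) = -9 (K(D, d) = -1/2*18 = -9)
Q(S) = sqrt(-3 + S) (Q(S) = sqrt(S - 3) = sqrt(-3 + S))
c(Z) = 4*Z**2
t(k) = 14 (t(k) = -326 + 340 = 14)
t(K(0, -10)) + c(Q(-23)) = 14 + 4*(sqrt(-3 - 23))**2 = 14 + 4*(sqrt(-26))**2 = 14 + 4*(I*sqrt(26))**2 = 14 + 4*(-26) = 14 - 104 = -90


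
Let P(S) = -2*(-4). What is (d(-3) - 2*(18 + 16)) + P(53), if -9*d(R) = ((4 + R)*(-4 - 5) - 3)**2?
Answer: -76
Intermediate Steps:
P(S) = 8
d(R) = -(-39 - 9*R)**2/9 (d(R) = -((4 + R)*(-4 - 5) - 3)**2/9 = -((4 + R)*(-9) - 3)**2/9 = -((-36 - 9*R) - 3)**2/9 = -(-39 - 9*R)**2/9)
(d(-3) - 2*(18 + 16)) + P(53) = (-(13 + 3*(-3))**2 - 2*(18 + 16)) + 8 = (-(13 - 9)**2 - 2*34) + 8 = (-1*4**2 - 68) + 8 = (-1*16 - 68) + 8 = (-16 - 68) + 8 = -84 + 8 = -76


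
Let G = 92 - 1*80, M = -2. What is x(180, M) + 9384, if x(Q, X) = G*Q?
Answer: 11544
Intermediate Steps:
G = 12 (G = 92 - 80 = 12)
x(Q, X) = 12*Q
x(180, M) + 9384 = 12*180 + 9384 = 2160 + 9384 = 11544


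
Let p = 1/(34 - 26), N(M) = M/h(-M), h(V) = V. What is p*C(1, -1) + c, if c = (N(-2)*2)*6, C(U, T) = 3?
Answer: -93/8 ≈ -11.625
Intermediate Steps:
N(M) = -1 (N(M) = M/((-M)) = M*(-1/M) = -1)
p = ⅛ (p = 1/8 = ⅛ ≈ 0.12500)
c = -12 (c = -1*2*6 = -2*6 = -12)
p*C(1, -1) + c = (⅛)*3 - 12 = 3/8 - 12 = -93/8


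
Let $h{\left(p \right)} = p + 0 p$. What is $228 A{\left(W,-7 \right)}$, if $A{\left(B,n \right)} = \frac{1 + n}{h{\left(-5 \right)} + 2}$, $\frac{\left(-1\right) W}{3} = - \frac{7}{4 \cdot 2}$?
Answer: $456$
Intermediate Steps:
$h{\left(p \right)} = p$ ($h{\left(p \right)} = p + 0 = p$)
$W = \frac{21}{8}$ ($W = - 3 \left(- \frac{7}{4 \cdot 2}\right) = - 3 \left(- \frac{7}{8}\right) = - 3 \left(\left(-7\right) \frac{1}{8}\right) = \left(-3\right) \left(- \frac{7}{8}\right) = \frac{21}{8} \approx 2.625$)
$A{\left(B,n \right)} = - \frac{1}{3} - \frac{n}{3}$ ($A{\left(B,n \right)} = \frac{1 + n}{-5 + 2} = \frac{1 + n}{-3} = \left(1 + n\right) \left(- \frac{1}{3}\right) = - \frac{1}{3} - \frac{n}{3}$)
$228 A{\left(W,-7 \right)} = 228 \left(- \frac{1}{3} - - \frac{7}{3}\right) = 228 \left(- \frac{1}{3} + \frac{7}{3}\right) = 228 \cdot 2 = 456$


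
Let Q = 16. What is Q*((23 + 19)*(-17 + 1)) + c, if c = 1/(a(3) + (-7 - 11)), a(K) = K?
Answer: -161281/15 ≈ -10752.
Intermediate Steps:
c = -1/15 (c = 1/(3 + (-7 - 11)) = 1/(3 - 18) = 1/(-15) = -1/15 ≈ -0.066667)
Q*((23 + 19)*(-17 + 1)) + c = 16*((23 + 19)*(-17 + 1)) - 1/15 = 16*(42*(-16)) - 1/15 = 16*(-672) - 1/15 = -10752 - 1/15 = -161281/15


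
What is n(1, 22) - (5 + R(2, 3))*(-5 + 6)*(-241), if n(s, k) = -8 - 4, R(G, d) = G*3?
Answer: 2639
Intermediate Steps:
R(G, d) = 3*G
n(s, k) = -12
n(1, 22) - (5 + R(2, 3))*(-5 + 6)*(-241) = -12 - (5 + 3*2)*(-5 + 6)*(-241) = -12 - (5 + 6)*1*(-241) = -12 - 11*1*(-241) = -12 - 11*(-241) = -12 - 1*(-2651) = -12 + 2651 = 2639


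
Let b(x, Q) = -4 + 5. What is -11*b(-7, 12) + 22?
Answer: 11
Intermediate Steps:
b(x, Q) = 1
-11*b(-7, 12) + 22 = -11*1 + 22 = -11 + 22 = 11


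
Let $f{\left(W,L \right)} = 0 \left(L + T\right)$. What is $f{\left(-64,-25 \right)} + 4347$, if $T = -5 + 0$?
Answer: $4347$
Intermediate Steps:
$T = -5$
$f{\left(W,L \right)} = 0$ ($f{\left(W,L \right)} = 0 \left(L - 5\right) = 0 \left(-5 + L\right) = 0$)
$f{\left(-64,-25 \right)} + 4347 = 0 + 4347 = 4347$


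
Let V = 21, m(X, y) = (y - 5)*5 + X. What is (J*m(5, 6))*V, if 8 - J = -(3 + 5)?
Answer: 3360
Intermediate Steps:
J = 16 (J = 8 - (-1)*(3 + 5) = 8 - (-1)*8 = 8 - 1*(-8) = 8 + 8 = 16)
m(X, y) = -25 + X + 5*y (m(X, y) = (-5 + y)*5 + X = (-25 + 5*y) + X = -25 + X + 5*y)
(J*m(5, 6))*V = (16*(-25 + 5 + 5*6))*21 = (16*(-25 + 5 + 30))*21 = (16*10)*21 = 160*21 = 3360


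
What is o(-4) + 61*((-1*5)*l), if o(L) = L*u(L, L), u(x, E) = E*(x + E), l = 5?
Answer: -1653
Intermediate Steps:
u(x, E) = E*(E + x)
o(L) = 2*L³ (o(L) = L*(L*(L + L)) = L*(L*(2*L)) = L*(2*L²) = 2*L³)
o(-4) + 61*((-1*5)*l) = 2*(-4)³ + 61*(-1*5*5) = 2*(-64) + 61*(-5*5) = -128 + 61*(-25) = -128 - 1525 = -1653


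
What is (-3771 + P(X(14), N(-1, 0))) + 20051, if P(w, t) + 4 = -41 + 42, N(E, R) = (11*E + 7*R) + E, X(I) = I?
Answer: 16277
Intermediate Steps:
N(E, R) = 7*R + 12*E (N(E, R) = (7*R + 11*E) + E = 7*R + 12*E)
P(w, t) = -3 (P(w, t) = -4 + (-41 + 42) = -4 + 1 = -3)
(-3771 + P(X(14), N(-1, 0))) + 20051 = (-3771 - 3) + 20051 = -3774 + 20051 = 16277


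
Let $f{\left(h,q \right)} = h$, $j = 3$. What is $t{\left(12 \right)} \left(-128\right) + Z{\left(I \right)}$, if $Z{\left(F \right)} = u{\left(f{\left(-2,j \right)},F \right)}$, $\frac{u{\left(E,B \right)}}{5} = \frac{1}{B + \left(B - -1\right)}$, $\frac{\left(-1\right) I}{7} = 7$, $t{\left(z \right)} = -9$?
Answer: $\frac{111739}{97} \approx 1151.9$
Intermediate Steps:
$I = -49$ ($I = \left(-7\right) 7 = -49$)
$u{\left(E,B \right)} = \frac{5}{1 + 2 B}$ ($u{\left(E,B \right)} = \frac{5}{B + \left(B - -1\right)} = \frac{5}{B + \left(B + 1\right)} = \frac{5}{B + \left(1 + B\right)} = \frac{5}{1 + 2 B}$)
$Z{\left(F \right)} = \frac{5}{1 + 2 F}$
$t{\left(12 \right)} \left(-128\right) + Z{\left(I \right)} = \left(-9\right) \left(-128\right) + \frac{5}{1 + 2 \left(-49\right)} = 1152 + \frac{5}{1 - 98} = 1152 + \frac{5}{-97} = 1152 + 5 \left(- \frac{1}{97}\right) = 1152 - \frac{5}{97} = \frac{111739}{97}$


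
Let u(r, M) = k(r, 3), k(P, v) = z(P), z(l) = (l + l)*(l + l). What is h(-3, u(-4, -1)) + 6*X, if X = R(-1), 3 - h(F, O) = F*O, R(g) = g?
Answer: 189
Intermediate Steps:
z(l) = 4*l² (z(l) = (2*l)*(2*l) = 4*l²)
k(P, v) = 4*P²
u(r, M) = 4*r²
h(F, O) = 3 - F*O
X = -1
h(-3, u(-4, -1)) + 6*X = (3 - 1*(-3)*4*(-4)²) + 6*(-1) = (3 - 1*(-3)*4*16) - 6 = (3 - 1*(-3)*64) - 6 = (3 + 192) - 6 = 195 - 6 = 189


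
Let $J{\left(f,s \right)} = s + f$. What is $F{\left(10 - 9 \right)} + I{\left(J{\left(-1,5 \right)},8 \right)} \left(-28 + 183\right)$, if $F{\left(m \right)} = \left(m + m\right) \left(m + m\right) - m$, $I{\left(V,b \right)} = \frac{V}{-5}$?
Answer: $-121$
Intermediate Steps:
$J{\left(f,s \right)} = f + s$
$I{\left(V,b \right)} = - \frac{V}{5}$ ($I{\left(V,b \right)} = V \left(- \frac{1}{5}\right) = - \frac{V}{5}$)
$F{\left(m \right)} = - m + 4 m^{2}$ ($F{\left(m \right)} = 2 m 2 m - m = 4 m^{2} - m = - m + 4 m^{2}$)
$F{\left(10 - 9 \right)} + I{\left(J{\left(-1,5 \right)},8 \right)} \left(-28 + 183\right) = \left(10 - 9\right) \left(-1 + 4 \left(10 - 9\right)\right) + - \frac{-1 + 5}{5} \left(-28 + 183\right) = 1 \left(-1 + 4 \cdot 1\right) + \left(- \frac{1}{5}\right) 4 \cdot 155 = 1 \left(-1 + 4\right) - 124 = 1 \cdot 3 - 124 = 3 - 124 = -121$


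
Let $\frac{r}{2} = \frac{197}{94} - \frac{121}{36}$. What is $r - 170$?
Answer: $- \frac{145961}{846} \approx -172.53$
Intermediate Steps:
$r = - \frac{2141}{846}$ ($r = 2 \left(\frac{197}{94} - \frac{121}{36}\right) = 2 \left(- \frac{2141}{1692}\right) = - \frac{2141}{846} \approx -2.5307$)
$r - 170 = - \frac{2141}{846} - 170 = - \frac{145961}{846}$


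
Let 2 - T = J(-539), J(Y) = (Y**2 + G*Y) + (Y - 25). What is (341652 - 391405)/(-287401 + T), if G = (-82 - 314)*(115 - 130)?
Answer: -49753/2624304 ≈ -0.018959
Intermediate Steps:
G = 5940 (G = -396*(-15) = 5940)
J(Y) = -25 + Y**2 + 5941*Y (J(Y) = (Y**2 + 5940*Y) + (Y - 25) = (Y**2 + 5940*Y) + (-25 + Y) = -25 + Y**2 + 5941*Y)
T = 2911705 (T = 2 - (-25 + (-539)**2 + 5941*(-539)) = 2 - (-25 + 290521 - 3202199) = 2 - 1*(-2911703) = 2 + 2911703 = 2911705)
(341652 - 391405)/(-287401 + T) = (341652 - 391405)/(-287401 + 2911705) = -49753/2624304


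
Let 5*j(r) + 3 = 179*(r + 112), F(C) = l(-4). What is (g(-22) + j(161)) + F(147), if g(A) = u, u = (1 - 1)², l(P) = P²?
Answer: 48944/5 ≈ 9788.8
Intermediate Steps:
F(C) = 16 (F(C) = (-4)² = 16)
j(r) = 4009 + 179*r/5 (j(r) = -⅗ + (179*(r + 112))/5 = -⅗ + (179*(112 + r))/5 = -⅗ + (20048 + 179*r)/5 = -⅗ + (20048/5 + 179*r/5) = 4009 + 179*r/5)
u = 0 (u = 0² = 0)
g(A) = 0
(g(-22) + j(161)) + F(147) = (0 + (4009 + (179/5)*161)) + 16 = (0 + (4009 + 28819/5)) + 16 = (0 + 48864/5) + 16 = 48864/5 + 16 = 48944/5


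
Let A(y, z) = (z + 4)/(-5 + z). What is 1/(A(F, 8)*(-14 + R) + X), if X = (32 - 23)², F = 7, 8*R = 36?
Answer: 1/43 ≈ 0.023256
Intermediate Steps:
R = 9/2 (R = (⅛)*36 = 9/2 ≈ 4.5000)
X = 81 (X = 9² = 81)
A(y, z) = (4 + z)/(-5 + z)
1/(A(F, 8)*(-14 + R) + X) = 1/(((4 + 8)/(-5 + 8))*(-14 + 9/2) + 81) = 1/((12/3)*(-19/2) + 81) = 1/(((⅓)*12)*(-19/2) + 81) = 1/(4*(-19/2) + 81) = 1/(-38 + 81) = 1/43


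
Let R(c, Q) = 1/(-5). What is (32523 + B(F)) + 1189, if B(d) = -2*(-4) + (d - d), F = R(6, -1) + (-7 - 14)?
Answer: 33720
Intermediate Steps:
R(c, Q) = -1/5
F = -106/5 (F = -1/5 + (-7 - 14) = -1/5 - 21 = -106/5 ≈ -21.200)
B(d) = 8 (B(d) = 8 + 0 = 8)
(32523 + B(F)) + 1189 = (32523 + 8) + 1189 = 32531 + 1189 = 33720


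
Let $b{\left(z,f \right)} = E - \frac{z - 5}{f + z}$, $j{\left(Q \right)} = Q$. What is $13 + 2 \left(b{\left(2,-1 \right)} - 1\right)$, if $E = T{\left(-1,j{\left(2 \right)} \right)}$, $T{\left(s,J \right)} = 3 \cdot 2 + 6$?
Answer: $41$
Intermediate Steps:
$T{\left(s,J \right)} = 12$ ($T{\left(s,J \right)} = 6 + 6 = 12$)
$E = 12$
$b{\left(z,f \right)} = 12 - \frac{-5 + z}{f + z}$ ($b{\left(z,f \right)} = 12 - \frac{z - 5}{f + z} = 12 - \frac{-5 + z}{f + z}$)
$13 + 2 \left(b{\left(2,-1 \right)} - 1\right) = 13 + 2 \left(\frac{5 + 11 \cdot 2 + 12 \left(-1\right)}{-1 + 2} - 1\right) = 13 + 2 \left(\frac{5 + 22 - 12}{1} - 1\right) = 13 + 2 \left(1 \cdot 15 - 1\right) = 13 + 2 \left(15 - 1\right) = 13 + 2 \cdot 14 = 13 + 28 = 41$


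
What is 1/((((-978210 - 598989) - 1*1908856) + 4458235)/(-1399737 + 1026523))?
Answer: -186607/486090 ≈ -0.38389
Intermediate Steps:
1/((((-978210 - 598989) - 1*1908856) + 4458235)/(-1399737 + 1026523)) = 1/(((-1577199 - 1908856) + 4458235)/(-373214)) = 1/((-3486055 + 4458235)*(-1/373214)) = 1/(972180*(-1/373214)) = 1/(-486090/186607) = -186607/486090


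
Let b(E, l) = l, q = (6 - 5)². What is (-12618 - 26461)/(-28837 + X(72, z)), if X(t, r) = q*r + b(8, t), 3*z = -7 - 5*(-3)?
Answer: 117237/86287 ≈ 1.3587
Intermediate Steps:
q = 1 (q = 1² = 1)
z = 8/3 (z = (-7 - 5*(-3))/3 = (-7 + 15)/3 = (⅓)*8 = 8/3 ≈ 2.6667)
X(t, r) = r + t (X(t, r) = 1*r + t = r + t)
(-12618 - 26461)/(-28837 + X(72, z)) = (-12618 - 26461)/(-28837 + (8/3 + 72)) = -39079/(-28837 + 224/3) = -39079/(-86287/3) = -39079*(-3/86287) = 117237/86287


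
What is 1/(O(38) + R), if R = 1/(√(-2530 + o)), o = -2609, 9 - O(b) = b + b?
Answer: -344313/23068972 + 3*I*√571/23068972 ≈ -0.014925 + 3.1075e-6*I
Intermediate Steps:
O(b) = 9 - 2*b (O(b) = 9 - (b + b) = 9 - 2*b)
R = -I*√571/1713 (R = 1/(√(-2530 - 2609)) = 1/(√(-5139)) = 1/(3*I*√571) = -I*√571/1713 ≈ -0.01395*I)
1/(O(38) + R) = 1/((9 - 2*38) - I*√571/1713) = 1/((9 - 76) - I*√571/1713) = 1/(-67 - I*√571/1713)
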